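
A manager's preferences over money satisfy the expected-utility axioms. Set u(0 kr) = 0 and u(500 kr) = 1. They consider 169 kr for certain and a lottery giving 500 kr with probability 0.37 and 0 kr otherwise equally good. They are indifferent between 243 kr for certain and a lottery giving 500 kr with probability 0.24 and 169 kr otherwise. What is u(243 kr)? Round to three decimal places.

The first gamble pins u(169 kr): it must equal 0.37·1 + 0.63·0 = 0.37.
The second indifference gives u(243 kr) = 0.24·u(500 kr) + 0.76·u(169 kr) = 0.24·1.00 + 0.76·0.37 = 0.5212.

0.521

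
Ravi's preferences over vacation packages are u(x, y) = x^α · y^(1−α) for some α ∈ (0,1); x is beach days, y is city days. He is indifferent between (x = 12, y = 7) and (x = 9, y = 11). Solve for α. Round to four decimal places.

Indifference: 12^α · 7^(1−α) = 9^α · 11^(1−α).
(12/9)^α = (11/7)^(1−α); take logs: α·ln(12/9) = (1−α)·ln(11/7), i.e. α·0.2876821 = (1−α)·0.4519851.
So α/(1−α) = (0.4519851)/(0.2876821) = 1.5711269, and α = 1.5711269/2.5711269 ≈ 0.6111.

α ≈ 0.6111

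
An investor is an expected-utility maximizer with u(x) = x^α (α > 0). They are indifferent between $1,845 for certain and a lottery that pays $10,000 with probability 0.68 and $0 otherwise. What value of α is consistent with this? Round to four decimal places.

Since u(0) = 0, the lottery's EU is 0.68·10000^α.
Indifference: 1845^α = 0.68·10000^α, so (1845/10000)^α = 0.68.
Taking logs: α·ln(1845/10000) = ln(0.68), so α = -0.3856625 / -1.6901058 ≈ 0.2282.

α ≈ 0.2282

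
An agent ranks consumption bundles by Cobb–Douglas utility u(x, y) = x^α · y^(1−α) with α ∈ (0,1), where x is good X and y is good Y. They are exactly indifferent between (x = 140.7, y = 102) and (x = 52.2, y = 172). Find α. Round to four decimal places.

α ≈ 0.3451

Indifference: 140.7^α · 102^(1−α) = 52.2^α · 172^(1−α).
(140.7/52.2)^α = (172/102)^(1−α); take logs: α·ln(140.7/52.2) = (1−α)·ln(172/102), i.e. α·0.9915475 = (1−α)·0.5225217.
Thus α·(1.5140692) = 0.5225217, so α = 0.5225217/1.5140692 ≈ 0.3451.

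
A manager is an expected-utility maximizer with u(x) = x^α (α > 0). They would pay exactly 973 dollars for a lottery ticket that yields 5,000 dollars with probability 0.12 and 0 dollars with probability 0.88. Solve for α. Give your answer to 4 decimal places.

α ≈ 1.2954

Since u(0) = 0, the lottery's EU is 0.12·5000^α.
Indifference: 973^α = 0.12·5000^α, so (973/5000)^α = 0.12.
α = ln(0.12) / ln(973/5000) = -2.1202635/-1.6368091 ≈ 1.2954.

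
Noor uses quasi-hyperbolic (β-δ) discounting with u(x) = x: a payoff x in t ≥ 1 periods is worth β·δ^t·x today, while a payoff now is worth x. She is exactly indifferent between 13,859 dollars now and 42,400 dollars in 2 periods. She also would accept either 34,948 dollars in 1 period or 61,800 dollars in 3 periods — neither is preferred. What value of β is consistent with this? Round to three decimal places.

From the later pair, β·δ^1·34948 = β·δ^3·61800; dividing through, δ^2 = 34948/61800 = 0.56550, so δ = 0.75200.
The first indifference: 13859 = β·δ^2·42400, so β = 13859/(δ^2·42400) = 13859/(0.56550·42400) ≈ 0.578.

β ≈ 0.578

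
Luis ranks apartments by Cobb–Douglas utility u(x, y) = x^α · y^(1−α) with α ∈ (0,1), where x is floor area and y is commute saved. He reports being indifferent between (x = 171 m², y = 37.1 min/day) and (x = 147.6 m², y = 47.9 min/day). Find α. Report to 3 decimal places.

α ≈ 0.635

Indifference: 171^α · 37.1^(1−α) = 147.6^α · 47.9^(1−α).
Rearrange to (171/147.6)^α = (47.9/37.1)^(1−α) and take logs: α·0.147158 = (1−α)·0.255499.
Thus α·(0.402657) = 0.255499, so α = 0.255499/0.402657 ≈ 0.635.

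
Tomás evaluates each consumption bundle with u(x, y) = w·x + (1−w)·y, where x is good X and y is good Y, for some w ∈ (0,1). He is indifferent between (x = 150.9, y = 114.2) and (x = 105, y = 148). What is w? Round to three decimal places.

w = 0.424

u(150.9,114.2) = u(105,148) means w·150.9 + (1−w)·114.2 = w·105 + (1−w)·148.
Collecting terms: w·45.9 = (1−w)·33.8.
Hence w = 33.8/(45.9+33.8) = 33.8/79.7 = 0.424.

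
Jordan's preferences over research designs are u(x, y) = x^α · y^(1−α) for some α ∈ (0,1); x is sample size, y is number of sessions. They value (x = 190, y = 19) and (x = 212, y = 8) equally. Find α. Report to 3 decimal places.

Set the two utilities equal: 190^α·19^(1−α) = 212^α·8^(1−α).
(190/212)^α = (8/19)^(1−α); take logs: α·ln(190/212) = (1−α)·ln(8/19), i.e. α·-0.109562 = (1−α)·-0.864997.
With A = -0.109562 and B = -0.864997: α·A = (1−α)·B, so α = B/(A+B) = -0.864997/-0.974559 ≈ 0.888.

α ≈ 0.888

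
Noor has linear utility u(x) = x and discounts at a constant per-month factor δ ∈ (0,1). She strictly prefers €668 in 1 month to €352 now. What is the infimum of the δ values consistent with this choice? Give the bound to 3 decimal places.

Comparing present values: 352 < δ·668.
Dividing through by 668 gives δ > 0.52695.

δ > 0.527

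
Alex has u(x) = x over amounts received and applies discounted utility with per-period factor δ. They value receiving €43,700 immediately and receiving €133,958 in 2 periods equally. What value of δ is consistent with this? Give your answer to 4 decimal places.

Equating discounted utilities: u(43700) = δ^2·u(133958) ⇒ δ^2 = u(43700)/u(133958).
With u(x) = x: δ^2 = 43700/133958 = 0.32622.
So δ = 0.32622^(1/2) ≈ 0.5712.

δ ≈ 0.5712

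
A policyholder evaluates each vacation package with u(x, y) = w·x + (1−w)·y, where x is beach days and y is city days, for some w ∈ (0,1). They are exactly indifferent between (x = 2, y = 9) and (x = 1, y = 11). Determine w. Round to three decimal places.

Indifference: w·2 + (1−w)·9 = w·1 + (1−w)·11.
Collecting terms: w·1 = (1−w)·2.
So w/(1−w) = 2/1 = 2.0000, giving w = 2/(1+2) = 0.667.

w = 0.667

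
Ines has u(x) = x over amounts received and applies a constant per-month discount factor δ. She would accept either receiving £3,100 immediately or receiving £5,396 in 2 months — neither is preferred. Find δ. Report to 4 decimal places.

δ ≈ 0.7580

Equating discounted utilities: u(3100) = δ^2·u(5396) ⇒ δ^2 = u(3100)/u(5396).
With u(x) = x: δ^2 = 3100/5396 = 0.57450.
Taking the square root: δ = 0.57450^(1/2) ≈ 0.7580.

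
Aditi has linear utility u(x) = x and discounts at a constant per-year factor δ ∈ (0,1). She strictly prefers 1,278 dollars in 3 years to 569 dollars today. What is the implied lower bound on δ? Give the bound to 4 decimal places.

δ > 0.7636

Comparing present values: 569 < δ^3·1278.
Hence δ^3 > 569/1278 = 0.44523, and x ↦ x^(1/3) is increasing on (0,∞).
δ > (569/1278)^(1/3) ≈ 0.7636.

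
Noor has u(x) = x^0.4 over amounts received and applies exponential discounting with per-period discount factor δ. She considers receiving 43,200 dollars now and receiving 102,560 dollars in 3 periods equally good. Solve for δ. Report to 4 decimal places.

δ ≈ 0.8911

The payoff in 3 periods is discounted by δ^3, so u(43200) = δ^3·u(102560) and δ^3 = u(43200)/u(102560).
Since u(x) = x^0.4, δ^3 = (43200/102560)^0.4 = 0.42122^0.4 = 0.70762.
Taking the cube root: δ = 0.70762^(1/3) ≈ 0.8911.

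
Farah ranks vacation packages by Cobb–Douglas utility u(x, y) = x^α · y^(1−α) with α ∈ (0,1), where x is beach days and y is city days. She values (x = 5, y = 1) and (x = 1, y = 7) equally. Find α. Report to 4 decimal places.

α ≈ 0.5473

Indifference: 5^α · 1^(1−α) = 1^α · 7^(1−α).
Rearrange to (5/1)^α = (7/1)^(1−α) and take logs: α·1.6094379 = (1−α)·1.9459101.
Thus α·(3.5553480) = 1.9459101, so α = 1.9459101/3.5553480 ≈ 0.5473.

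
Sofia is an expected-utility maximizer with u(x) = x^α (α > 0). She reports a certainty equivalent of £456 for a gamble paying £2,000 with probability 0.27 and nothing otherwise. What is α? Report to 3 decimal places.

α ≈ 0.886

Since u(0) = 0, the lottery's EU is 0.27·2000^α.
Equating: 456^α = 0.27·2000^α, i.e. 0.2280^α = 0.27.
α = ln(0.27) / ln(456/2000) = -1.309333/-1.478410 ≈ 0.886.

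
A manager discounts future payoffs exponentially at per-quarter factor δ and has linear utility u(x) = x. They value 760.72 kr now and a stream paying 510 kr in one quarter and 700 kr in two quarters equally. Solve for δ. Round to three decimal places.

Present value of the stream is 510·δ + 700·δ². Indifference gives 510δ + 700δ² = 760.72.
So 700δ² + 510δ − 760.72 = 0.
The positive root is δ = [−510 + √(510² + 4·700·760.72)] / (2·700) = (−510 + 1546.000)/1400 ≈ 0.740.

δ ≈ 0.740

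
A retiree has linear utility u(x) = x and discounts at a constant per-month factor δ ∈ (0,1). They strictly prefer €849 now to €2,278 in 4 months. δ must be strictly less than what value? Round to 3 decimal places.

The preference means 849 > δ^4·2278.
Hence δ^4 < 849/2278 = 0.37270, and x ↦ x^(1/4) is increasing on (0,∞).
δ < 0.37270^(1/4) = 0.781.

δ < 0.781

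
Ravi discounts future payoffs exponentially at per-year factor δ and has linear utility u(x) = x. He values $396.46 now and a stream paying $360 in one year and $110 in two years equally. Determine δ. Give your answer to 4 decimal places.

δ ≈ 0.8700

Present value of the stream is 360·δ + 110·δ². Indifference gives 360δ + 110δ² = 396.46.
Rearranged: 110δ² + 360δ − 396.46 = 0.
The positive root is δ = [−360 + √(360² + 4·110·396.46)] / (2·110) = (−360 + 551.400)/220 ≈ 0.8700.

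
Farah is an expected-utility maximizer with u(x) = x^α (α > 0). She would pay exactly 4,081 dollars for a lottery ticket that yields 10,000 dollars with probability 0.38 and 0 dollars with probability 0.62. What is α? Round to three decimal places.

α ≈ 1.080

The lottery's expected utility is 0.38·u(10000) + 0.62·u(0) = 0.38·10000^α (since u(0) = 0 for α > 0).
Setting u(4081) equal to that: 4081^α = 0.38·10000^α ⇒ (4081/10000)^α = 0.38.
Taking logs: α·ln(4081/10000) = ln(0.38), so α = -0.967584 / -0.896243 ≈ 1.080.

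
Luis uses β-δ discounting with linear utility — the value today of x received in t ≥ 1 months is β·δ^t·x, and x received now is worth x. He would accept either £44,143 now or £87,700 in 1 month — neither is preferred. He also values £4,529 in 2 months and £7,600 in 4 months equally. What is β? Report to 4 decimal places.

β ≈ 0.6520

Both payoffs in the second observation are in the future, so β drops out: δ^2·4529 = δ^4·7600 ⇒ δ^2 = 4529/7600 = 0.59592, so δ = 0.77196.
The first indifference: 44143 = β·δ·87700, so β = 44143/(δ·87700) = 44143/(0.77196·87700) ≈ 0.6520.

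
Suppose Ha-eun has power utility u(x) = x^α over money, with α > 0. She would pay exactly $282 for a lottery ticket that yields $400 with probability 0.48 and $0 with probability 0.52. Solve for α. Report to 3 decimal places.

The lottery's expected utility is 0.48·u(400) + 0.52·u(0) = 0.48·400^α (since u(0) = 0 for α > 0).
Equating: 282^α = 0.48·400^α, i.e. 0.7050^α = 0.48.
Taking logs: α·ln(282/400) = ln(0.48), so α = -0.733969 / -0.349557 ≈ 2.100.

α ≈ 2.100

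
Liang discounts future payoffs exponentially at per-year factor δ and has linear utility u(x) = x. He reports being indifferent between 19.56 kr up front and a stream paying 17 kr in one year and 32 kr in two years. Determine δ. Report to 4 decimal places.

δ ≈ 0.5601

Equating present values: 19.56 = 17δ + 32δ².
Rearranged: 32δ² + 17δ − 19.56 = 0.
δ = (−17 + √(17² + 4·32·19.56)) / (2·32) = (−17 + √2792.68) / 64 ≈ 0.5601.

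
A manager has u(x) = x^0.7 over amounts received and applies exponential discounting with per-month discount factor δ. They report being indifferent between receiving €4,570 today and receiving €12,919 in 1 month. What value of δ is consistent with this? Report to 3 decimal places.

Equating discounted utilities: u(4570) = δ·u(12919) ⇒ δ = u(4570)/u(12919).
With u(x) = x^0.7: δ = 4570^0.7/12919^0.7 = (4570/12919)^0.7 = 0.48315.

δ ≈ 0.483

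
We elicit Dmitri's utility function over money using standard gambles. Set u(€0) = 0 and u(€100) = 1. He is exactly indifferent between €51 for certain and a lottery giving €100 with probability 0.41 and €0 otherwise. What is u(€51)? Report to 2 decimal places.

0.41

The indifference gives u(€51) = 0.41·u(€100) + 0.59·u(€0) = 0.41·1 + 0.59·0 = 0.41.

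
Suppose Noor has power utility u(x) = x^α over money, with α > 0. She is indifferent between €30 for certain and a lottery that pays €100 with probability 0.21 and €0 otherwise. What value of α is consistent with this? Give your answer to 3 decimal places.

α ≈ 1.296

EU(lottery) = 0.21·100^α + 0.79·0 = 0.21·100^α.
Equating: 30^α = 0.21·100^α, i.e. 0.3000^α = 0.21.
Taking logs: α·ln(30/100) = ln(0.21), so α = -1.560648 / -1.203973 ≈ 1.296.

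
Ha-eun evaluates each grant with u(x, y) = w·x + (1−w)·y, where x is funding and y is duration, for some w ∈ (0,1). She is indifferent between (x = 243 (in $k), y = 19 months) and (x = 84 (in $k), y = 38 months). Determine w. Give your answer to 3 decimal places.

u(243,19) = u(84,38) means w·243 + (1−w)·19 = w·84 + (1−w)·38.
Collecting terms: w·159 = (1−w)·19.
The marginal rate of substitution is 19/159, so w = 19/(159+19) = 0.107.

w = 0.107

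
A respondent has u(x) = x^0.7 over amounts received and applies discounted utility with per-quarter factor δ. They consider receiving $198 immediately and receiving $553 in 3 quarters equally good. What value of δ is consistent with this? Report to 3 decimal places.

Equating discounted utilities: u(198) = δ^3·u(553) ⇒ δ^3 = u(198)/u(553).
With u(x) = x^0.7: δ^3 = 198^0.7/553^0.7 = (198/553)^0.7 = 0.48726.
So δ = 0.48726^(1/3) ≈ 0.787.

δ ≈ 0.787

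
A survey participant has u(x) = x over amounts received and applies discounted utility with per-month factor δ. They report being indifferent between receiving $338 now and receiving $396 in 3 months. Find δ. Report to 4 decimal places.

The payoff in 3 months is discounted by δ^3, so u(338) = δ^3·u(396) and δ^3 = u(338)/u(396).
With u(x) = x: δ^3 = 338/396 = 0.85354.
Taking the cube root: δ = 0.85354^(1/3) ≈ 0.9486.

δ ≈ 0.9486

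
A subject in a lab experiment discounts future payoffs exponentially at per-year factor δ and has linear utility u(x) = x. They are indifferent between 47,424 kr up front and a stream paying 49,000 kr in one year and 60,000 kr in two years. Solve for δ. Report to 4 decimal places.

δ ≈ 0.5700

Present value of the stream is 49000·δ + 60000·δ². Indifference gives 49000δ + 60000δ² = 47424.
Rearranged: 60000δ² + 49000δ − 47424 = 0.
The positive root is δ = [−49000 + √(49000² + 4·60000·47424)] / (2·60000) = (−49000 + 117400.000)/120000 ≈ 0.5700.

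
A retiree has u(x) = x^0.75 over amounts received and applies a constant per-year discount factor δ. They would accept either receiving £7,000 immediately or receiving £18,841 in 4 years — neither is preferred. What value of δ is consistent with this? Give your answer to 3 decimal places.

δ ≈ 0.831

The payoff in 4 years is discounted by δ^4, so u(7000) = δ^4·u(18841) and δ^4 = u(7000)/u(18841).
With u(x) = x^0.75: δ^4 = 7000^0.75/18841^0.75 = (7000/18841)^0.75 = 0.47588.
Hence δ = (0.47588)^(1/4) = 0.83057.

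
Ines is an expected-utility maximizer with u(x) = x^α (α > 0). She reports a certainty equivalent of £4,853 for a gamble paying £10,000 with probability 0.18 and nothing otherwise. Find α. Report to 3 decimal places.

α ≈ 2.372

Since u(0) = 0, the lottery's EU is 0.18·10000^α.
Equating: 4853^α = 0.18·10000^α, i.e. 0.4853^α = 0.18.
Taking logs: α·ln(4853/10000) = ln(0.18), so α = -1.714798 / -0.722988 ≈ 2.372.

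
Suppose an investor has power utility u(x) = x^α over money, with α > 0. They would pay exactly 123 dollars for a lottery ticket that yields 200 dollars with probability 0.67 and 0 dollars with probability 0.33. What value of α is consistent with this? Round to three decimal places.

α ≈ 0.824

Since u(0) = 0, the lottery's EU is 0.67·200^α.
Equating: 123^α = 0.67·200^α, i.e. 0.6150^α = 0.67.
α = ln(0.67) / ln(123/200) = -0.400478/-0.486133 ≈ 0.824.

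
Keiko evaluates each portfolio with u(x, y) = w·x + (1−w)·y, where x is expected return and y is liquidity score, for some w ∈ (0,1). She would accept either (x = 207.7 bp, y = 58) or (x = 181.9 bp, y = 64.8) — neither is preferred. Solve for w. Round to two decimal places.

w = 0.21

Equating utilities: w·207.7 + (1−w)·58 = w·181.9 + (1−w)·64.8.
w·(207.7−181.9) = (1−w)·(64.8−58), i.e. w·25.8 = (1−w)·6.8.
Hence w = 6.8/(25.8+6.8) = 6.8/32.6 = 0.21.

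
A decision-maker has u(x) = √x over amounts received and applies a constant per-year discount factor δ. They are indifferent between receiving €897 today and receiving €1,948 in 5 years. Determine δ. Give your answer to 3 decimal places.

Indifference means u(897) = δ^5 · u(1948), so δ^5 = u(897)/u(1948).
Since u(x) = √x, δ^5 = √(897/1948) = 0.67858.
Taking the 5th root: δ = 0.67858^(1/5) ≈ 0.925.

δ ≈ 0.925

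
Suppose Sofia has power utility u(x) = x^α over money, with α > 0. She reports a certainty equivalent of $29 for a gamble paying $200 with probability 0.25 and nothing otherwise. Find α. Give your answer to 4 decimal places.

α ≈ 0.7179

The lottery's expected utility is 0.25·u(200) + 0.75·u(0) = 0.25·200^α (since u(0) = 0 for α > 0).
Setting u(29) equal to that: 29^α = 0.25·200^α ⇒ (29/200)^α = 0.25.
Taking logs: α·ln(29/200) = ln(0.25), so α = -1.3862944 / -1.9310215 ≈ 0.7179.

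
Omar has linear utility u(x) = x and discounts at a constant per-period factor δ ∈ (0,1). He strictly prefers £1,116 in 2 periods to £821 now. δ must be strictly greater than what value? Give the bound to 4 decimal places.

Comparing present values: 821 < δ^2·1116.
Hence δ^2 > 821/1116 = 0.73566, and x ↦ x^(1/2) is increasing on (0,∞).
δ > 0.73566^(1/2) = 0.8577.

δ > 0.8577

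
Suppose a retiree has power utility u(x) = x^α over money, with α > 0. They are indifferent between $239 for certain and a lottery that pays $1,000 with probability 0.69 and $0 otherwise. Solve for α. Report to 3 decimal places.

The lottery's expected utility is 0.69·u(1000) + 0.31·u(0) = 0.69·1000^α (since u(0) = 0 for α > 0).
Setting u(239) equal to that: 239^α = 0.69·1000^α ⇒ (239/1000)^α = 0.69.
α = ln(0.69) / ln(239/1000) = -0.371064/-1.431292 ≈ 0.259.

α ≈ 0.259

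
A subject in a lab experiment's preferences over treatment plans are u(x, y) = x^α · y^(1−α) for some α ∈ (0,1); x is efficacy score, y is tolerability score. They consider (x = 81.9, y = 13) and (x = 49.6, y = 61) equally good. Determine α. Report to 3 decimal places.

α ≈ 0.755

Indifference: 81.9^α · 13^(1−α) = 49.6^α · 61^(1−α).
Rearrange to (81.9/49.6)^α = (61/13)^(1−α) and take logs: α·0.501508 = (1−α)·1.545925.
With A = 0.501508 and B = 1.545925: α·A = (1−α)·B, so α = B/(A+B) = 1.545925/2.047433 ≈ 0.755.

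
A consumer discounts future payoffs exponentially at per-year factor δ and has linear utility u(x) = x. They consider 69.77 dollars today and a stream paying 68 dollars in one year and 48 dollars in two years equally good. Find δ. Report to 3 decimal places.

δ ≈ 0.690

Present value of the stream is 68·δ + 48·δ². Indifference gives 68δ + 48δ² = 69.77.
That is, 48δ² + 68δ − 69.77 = 0, a quadratic in δ.
By the quadratic formula (taking the positive root), δ = (−68 + √18019.84) / 96 ≈ 0.690.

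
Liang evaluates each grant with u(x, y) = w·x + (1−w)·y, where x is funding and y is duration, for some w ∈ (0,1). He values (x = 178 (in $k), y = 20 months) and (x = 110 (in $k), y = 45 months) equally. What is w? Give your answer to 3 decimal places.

w = 0.269

u(178,20) = u(110,45) means w·178 + (1−w)·20 = w·110 + (1−w)·45.
Rearranging, 68·w − 25·(1−w) = 0.
Hence w = 25/(68+25) = 25/93 = 0.269.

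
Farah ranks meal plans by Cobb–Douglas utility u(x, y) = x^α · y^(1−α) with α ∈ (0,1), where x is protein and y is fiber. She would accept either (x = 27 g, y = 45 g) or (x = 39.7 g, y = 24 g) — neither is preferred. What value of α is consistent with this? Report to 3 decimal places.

Indifference: 27^α · 45^(1−α) = 39.7^α · 24^(1−α).
(27/39.7)^α = (24/45)^(1−α); take logs: α·ln(27/39.7) = (1−α)·ln(24/45), i.e. α·-0.385514 = (1−α)·-0.628609.
Thus α·(-1.014123) = -0.628609, so α = -0.628609/-1.014123 ≈ 0.620.

α ≈ 0.620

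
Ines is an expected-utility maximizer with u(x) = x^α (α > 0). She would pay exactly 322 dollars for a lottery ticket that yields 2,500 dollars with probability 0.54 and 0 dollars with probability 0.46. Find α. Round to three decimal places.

The lottery's expected utility is 0.54·u(2500) + 0.46·u(0) = 0.54·2500^α (since u(0) = 0 for α > 0).
Indifference: 322^α = 0.54·2500^α, so (322/2500)^α = 0.54.
Take logs: α = ln 0.54 / ln(322/2500) ≈ 0.30065.

α ≈ 0.301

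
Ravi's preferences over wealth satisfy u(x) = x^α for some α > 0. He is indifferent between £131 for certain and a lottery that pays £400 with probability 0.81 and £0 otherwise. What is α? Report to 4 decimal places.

Since u(0) = 0, the lottery's EU is 0.81·400^α.
Setting u(131) equal to that: 131^α = 0.81·400^α ⇒ (131/400)^α = 0.81.
Taking logs: α·ln(131/400) = ln(0.81), so α = -0.2107210 / -1.1162672 ≈ 0.1888.

α ≈ 0.1888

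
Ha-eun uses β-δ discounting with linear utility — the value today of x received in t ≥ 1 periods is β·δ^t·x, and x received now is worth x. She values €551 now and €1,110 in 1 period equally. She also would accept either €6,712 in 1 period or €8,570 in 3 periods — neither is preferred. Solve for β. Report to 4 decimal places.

The second indifference involves only future payoffs, so β cancels: β·δ^1·6712 = β·δ^3·8570, giving δ^2 = 6712/8570 = 0.78320, so δ = 0.88498.
Now use the now-vs-future pair: 551 = β·δ·1110 gives β = 551/(0.88498·1110) ≈ 0.5609.

β ≈ 0.5609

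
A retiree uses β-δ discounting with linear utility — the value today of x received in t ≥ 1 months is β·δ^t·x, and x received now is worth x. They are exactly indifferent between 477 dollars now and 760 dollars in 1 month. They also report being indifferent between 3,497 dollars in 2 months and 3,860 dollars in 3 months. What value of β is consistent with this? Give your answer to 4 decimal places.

β ≈ 0.6928

The second indifference involves only future payoffs, so β cancels: β·δ^2·3497 = β·δ^3·3860, giving δ = 3497/3860 = 0.90596.
Now use the now-vs-future pair: 477 = β·δ·760 gives β = 477/(0.90596·760) ≈ 0.6928.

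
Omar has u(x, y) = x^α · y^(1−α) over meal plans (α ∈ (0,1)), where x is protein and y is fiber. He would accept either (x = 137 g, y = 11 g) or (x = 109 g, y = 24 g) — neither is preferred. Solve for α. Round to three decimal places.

Set the two utilities equal: 137^α·11^(1−α) = 109^α·24^(1−α).
(137/109)^α = (24/11)^(1−α); take logs: α·ln(137/109) = (1−α)·ln(24/11), i.e. α·0.228633 = (1−α)·0.780159.
With A = 0.228633 and B = 0.780159: α·A = (1−α)·B, so α = B/(A+B) = 0.780159/1.008792 ≈ 0.773.

α ≈ 0.773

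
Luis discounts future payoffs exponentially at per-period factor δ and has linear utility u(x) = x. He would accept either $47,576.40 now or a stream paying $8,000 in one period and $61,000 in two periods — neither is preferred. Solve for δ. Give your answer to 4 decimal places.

Equating present values: 47576.40 = 8000δ + 61000δ².
So 61000δ² + 8000δ − 47576.40 = 0.
δ = (−8000 + √(8000² + 4·61000·47576.40)) / (2·61000) = (−8000 + √11672641600.00) / 122000 ≈ 0.8200.

δ ≈ 0.8200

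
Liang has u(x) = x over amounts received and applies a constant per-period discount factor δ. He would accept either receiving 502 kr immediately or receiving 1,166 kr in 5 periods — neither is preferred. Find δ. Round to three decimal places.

The payoff in 5 periods is discounted by δ^5, so u(502) = δ^5·u(1166) and δ^5 = u(502)/u(1166).
With u(x) = x: δ^5 = 502/1166 = 0.43053.
Hence δ = (0.43053)^(1/5) = 0.84489.

δ ≈ 0.845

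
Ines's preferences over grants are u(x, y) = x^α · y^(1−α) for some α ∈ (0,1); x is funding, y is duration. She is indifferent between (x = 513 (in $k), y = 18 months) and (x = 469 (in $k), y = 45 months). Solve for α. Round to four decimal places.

The Cobb–Douglas utilities coincide, so 513^α·18^(1−α) = 469^α·45^(1−α).
Rearrange to (513/469)^α = (45/18)^(1−α) and take logs: α·0.0896731 = (1−α)·0.9162907.
With A = 0.0896731 and B = 0.9162907: α·A = (1−α)·B, so α = B/(A+B) = 0.9162907/1.0059638 ≈ 0.9109.

α ≈ 0.9109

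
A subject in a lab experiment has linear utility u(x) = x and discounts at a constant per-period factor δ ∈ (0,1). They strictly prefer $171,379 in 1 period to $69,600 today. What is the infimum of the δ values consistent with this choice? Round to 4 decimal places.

Under u(x) = x this choice says 69600 < δ·171379.
So δ > 69600/171379 = 0.40612.

δ > 0.4061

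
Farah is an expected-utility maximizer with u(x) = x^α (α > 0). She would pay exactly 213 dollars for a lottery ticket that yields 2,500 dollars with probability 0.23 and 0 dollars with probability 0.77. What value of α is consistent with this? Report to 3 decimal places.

The lottery's expected utility is 0.23·u(2500) + 0.77·u(0) = 0.23·2500^α (since u(0) = 0 for α > 0).
Setting u(213) equal to that: 213^α = 0.23·2500^α ⇒ (213/2500)^α = 0.23.
α = ln(0.23) / ln(213/2500) = -1.469676/-2.462754 ≈ 0.597.

α ≈ 0.597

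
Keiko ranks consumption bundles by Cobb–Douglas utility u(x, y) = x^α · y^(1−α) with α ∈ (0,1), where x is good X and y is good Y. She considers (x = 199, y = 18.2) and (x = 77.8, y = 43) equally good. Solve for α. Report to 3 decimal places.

Indifference: 199^α · 18.2^(1−α) = 77.8^α · 43^(1−α).
Taking logs: α·ln 199 + (1−α)·ln 18.2 = α·ln 77.8 + (1−α)·ln 43, i.e. α·0.939163 = (1−α)·0.859779.
Thus α·(1.798942) = 0.859779, so α = 0.859779/1.798942 ≈ 0.478.

α ≈ 0.478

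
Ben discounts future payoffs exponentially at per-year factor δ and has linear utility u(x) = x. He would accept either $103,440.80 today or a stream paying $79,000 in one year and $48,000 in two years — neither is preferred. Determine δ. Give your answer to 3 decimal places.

Equating present values: 103440.80 = 79000δ + 48000δ².
So 48000δ² + 79000δ − 103440.80 = 0.
δ = (−79000 + √(79000² + 4·48000·103440.80)) / (2·48000) = (−79000 + √26101633600.00) / 96000 ≈ 0.860.

δ ≈ 0.860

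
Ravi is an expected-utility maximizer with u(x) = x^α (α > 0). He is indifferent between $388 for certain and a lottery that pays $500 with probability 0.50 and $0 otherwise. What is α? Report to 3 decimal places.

α ≈ 2.733

The lottery's expected utility is 0.50·u(500) + 0.50·u(0) = 0.50·500^α (since u(0) = 0 for α > 0).
Indifference: 388^α = 0.50·500^α, so (388/500)^α = 0.50.
Take logs: α = ln 0.50 / ln(388/500) ≈ 2.73320.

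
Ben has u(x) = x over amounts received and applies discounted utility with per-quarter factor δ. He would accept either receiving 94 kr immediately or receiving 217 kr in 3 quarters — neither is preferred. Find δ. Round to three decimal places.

The payoff in 3 quarters is discounted by δ^3, so u(94) = δ^3·u(217) and δ^3 = u(94)/u(217).
With u(x) = x: δ^3 = 94/217 = 0.43318.
Hence δ = (0.43318)^(1/3) = 0.75664.

δ ≈ 0.757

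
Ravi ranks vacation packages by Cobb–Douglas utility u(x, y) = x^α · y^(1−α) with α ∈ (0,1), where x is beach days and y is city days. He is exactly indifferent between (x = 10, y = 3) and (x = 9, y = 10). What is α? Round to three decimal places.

The Cobb–Douglas utilities coincide, so 10^α·3^(1−α) = 9^α·10^(1−α).
Rearrange to (10/9)^α = (10/3)^(1−α) and take logs: α·0.105361 = (1−α)·1.203973.
With A = 0.105361 and B = 1.203973: α·A = (1−α)·B, so α = B/(A+B) = 1.203973/1.309334 ≈ 0.920.

α ≈ 0.920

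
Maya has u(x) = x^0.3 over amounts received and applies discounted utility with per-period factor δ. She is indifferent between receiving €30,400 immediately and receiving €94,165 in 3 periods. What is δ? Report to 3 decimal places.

Equating discounted utilities: u(30400) = δ^3·u(94165) ⇒ δ^3 = u(30400)/u(94165).
Since u(x) = x^0.3, δ^3 = (30400/94165)^0.3 = 0.32284^0.3 = 0.71235.
So δ = 0.71235^(1/3) ≈ 0.893.

δ ≈ 0.893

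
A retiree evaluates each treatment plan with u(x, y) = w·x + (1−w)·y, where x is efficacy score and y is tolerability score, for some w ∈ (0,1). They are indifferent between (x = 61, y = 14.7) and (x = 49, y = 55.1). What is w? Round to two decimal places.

u(61,14.7) = u(49,55.1) means w·61 + (1−w)·14.7 = w·49 + (1−w)·55.1.
Rearranging, 12·w − 40.4·(1−w) = 0.
So w/(1−w) = 40.4/12 = 3.3667, giving w = 40.4/(12+40.4) = 0.77.

w = 0.77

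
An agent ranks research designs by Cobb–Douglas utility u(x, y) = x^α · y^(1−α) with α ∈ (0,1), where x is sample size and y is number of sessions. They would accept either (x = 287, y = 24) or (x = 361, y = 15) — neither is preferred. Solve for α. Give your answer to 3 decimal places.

Indifference: 287^α · 24^(1−α) = 361^α · 15^(1−α).
Taking logs: α·ln 287 + (1−α)·ln 24 = α·ln 361 + (1−α)·ln 15, i.e. α·-0.229396 = (1−α)·-0.470004.
Thus α·(-0.699400) = -0.470004, so α = -0.470004/-0.699400 ≈ 0.672.

α ≈ 0.672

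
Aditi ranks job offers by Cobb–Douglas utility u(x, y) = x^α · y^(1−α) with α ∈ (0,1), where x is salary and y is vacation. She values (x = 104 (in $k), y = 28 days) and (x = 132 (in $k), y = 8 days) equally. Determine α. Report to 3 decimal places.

α ≈ 0.840

Set the two utilities equal: 104^α·28^(1−α) = 132^α·8^(1−α).
Taking logs: α·ln 104 + (1−α)·ln 28 = α·ln 132 + (1−α)·ln 8, i.e. α·-0.238411 = (1−α)·-1.252763.
Thus α·(-1.491174) = -1.252763, so α = -1.252763/-1.491174 ≈ 0.840.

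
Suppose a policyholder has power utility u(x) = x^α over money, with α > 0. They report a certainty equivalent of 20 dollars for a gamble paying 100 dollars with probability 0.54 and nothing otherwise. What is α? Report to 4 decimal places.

α ≈ 0.3829

The lottery's expected utility is 0.54·u(100) + 0.46·u(0) = 0.54·100^α (since u(0) = 0 for α > 0).
Equating: 20^α = 0.54·100^α, i.e. 0.2000^α = 0.54.
α = ln(0.54) / ln(20/100) = -0.6161861/-1.6094379 ≈ 0.3829.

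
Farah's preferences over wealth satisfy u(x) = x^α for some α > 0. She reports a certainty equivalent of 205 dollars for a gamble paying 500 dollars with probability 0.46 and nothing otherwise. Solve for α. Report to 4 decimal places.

The lottery's expected utility is 0.46·u(500) + 0.54·u(0) = 0.46·500^α (since u(0) = 0 for α > 0).
Indifference: 205^α = 0.46·500^α, so (205/500)^α = 0.46.
Take logs: α = ln 0.46 / ln(205/500) ≈ 0.870940.

α ≈ 0.8709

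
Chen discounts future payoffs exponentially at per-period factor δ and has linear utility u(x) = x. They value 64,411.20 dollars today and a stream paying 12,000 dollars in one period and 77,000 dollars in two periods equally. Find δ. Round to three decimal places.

δ ≈ 0.840

The stream is worth 12000δ + 77000δ² today, so 12000δ + 77000δ² = 64411.20.
Rearranged: 77000δ² + 12000δ − 64411.20 = 0.
The positive root is δ = [−12000 + √(12000² + 4·77000·64411.20)] / (2·77000) = (−12000 + 141360.000)/154000 ≈ 0.840.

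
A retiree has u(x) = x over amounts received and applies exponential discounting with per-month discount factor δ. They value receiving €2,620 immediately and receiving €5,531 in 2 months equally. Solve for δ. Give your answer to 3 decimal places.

Indifference means u(2620) = δ^2 · u(5531), so δ^2 = u(2620)/u(5531).
With u(x) = x: δ^2 = 2620/5531 = 0.47369.
Taking the square root: δ = 0.47369^(1/2) ≈ 0.688.

δ ≈ 0.688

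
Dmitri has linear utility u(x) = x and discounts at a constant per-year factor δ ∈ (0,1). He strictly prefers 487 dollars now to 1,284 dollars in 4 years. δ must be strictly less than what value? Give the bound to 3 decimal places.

The preference means 487 > δ^4·1284.
Hence δ^4 < 487/1284 = 0.37928, and x ↦ x^(1/4) is increasing on (0,∞).
δ < (487/1284)^(1/4) ≈ 0.785.

δ < 0.785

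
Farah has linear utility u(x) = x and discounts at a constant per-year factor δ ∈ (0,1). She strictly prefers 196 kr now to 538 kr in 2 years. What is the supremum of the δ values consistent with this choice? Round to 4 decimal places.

δ < 0.6036

Comparing present values: 196 > δ^2·538.
So δ^2 < 196/538 = 0.36431; taking the square root of both positive sides preserves the inequality.
δ < 0.36431^(1/2) = 0.6036.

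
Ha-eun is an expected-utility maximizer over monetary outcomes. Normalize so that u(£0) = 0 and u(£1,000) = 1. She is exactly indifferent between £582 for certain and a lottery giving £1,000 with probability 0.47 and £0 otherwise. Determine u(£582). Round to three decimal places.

By the standard-gamble method, u(£582) is just the indifference probability on the best outcome: 0.47.

0.470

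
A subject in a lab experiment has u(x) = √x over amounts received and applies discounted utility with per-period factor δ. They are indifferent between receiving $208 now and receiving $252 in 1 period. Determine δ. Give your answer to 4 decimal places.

Equating discounted utilities: u(208) = δ·u(252) ⇒ δ = u(208)/u(252).
With u(x) = √x: δ = √208/√252 = √(208/252) = 0.90851.

δ ≈ 0.9085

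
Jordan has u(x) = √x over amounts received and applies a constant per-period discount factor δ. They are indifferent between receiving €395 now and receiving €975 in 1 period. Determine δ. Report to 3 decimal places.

δ ≈ 0.636

Indifference means u(395) = δ · u(975), so δ = u(395)/u(975).
With u(x) = √x: δ = √395/√975 = √(395/975) = 0.63650.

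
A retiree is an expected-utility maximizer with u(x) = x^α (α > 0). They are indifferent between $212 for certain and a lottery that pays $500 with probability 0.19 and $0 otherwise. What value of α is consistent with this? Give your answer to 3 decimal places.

The lottery's expected utility is 0.19·u(500) + 0.81·u(0) = 0.19·500^α (since u(0) = 0 for α > 0).
Indifference: 212^α = 0.19·500^α, so (212/500)^α = 0.19.
α = ln(0.19) / ln(212/500) = -1.660731/-0.858022 ≈ 1.936.

α ≈ 1.936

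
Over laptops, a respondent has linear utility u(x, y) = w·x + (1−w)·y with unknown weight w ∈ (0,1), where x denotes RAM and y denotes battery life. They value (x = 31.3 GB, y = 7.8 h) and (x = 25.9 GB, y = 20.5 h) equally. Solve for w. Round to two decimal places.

w = 0.70

Equating utilities: w·31.3 + (1−w)·7.8 = w·25.9 + (1−w)·20.5.
Rearranging, 5.4·w − 12.7·(1−w) = 0.
The marginal rate of substitution is 12.7/5.4, so w = 12.7/(5.4+12.7) = 0.70.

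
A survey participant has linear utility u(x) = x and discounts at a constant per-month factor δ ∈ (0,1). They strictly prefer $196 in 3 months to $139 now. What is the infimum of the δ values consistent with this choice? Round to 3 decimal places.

Comparing present values: 139 < δ^3·196.
Dividing by 196: δ^3 > 0.70918. Both sides are positive, so the cube root keeps the direction.
δ > 0.70918^(1/3) = 0.892.

δ > 0.892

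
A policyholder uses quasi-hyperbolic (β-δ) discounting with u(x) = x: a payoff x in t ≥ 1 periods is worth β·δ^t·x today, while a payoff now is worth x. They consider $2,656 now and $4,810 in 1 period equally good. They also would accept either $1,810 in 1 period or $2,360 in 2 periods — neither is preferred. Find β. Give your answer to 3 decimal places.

From the later pair, β·δ^1·1810 = β·δ^2·2360; dividing through, δ = 1810/2360 = 0.76695.
Substituting δ into 2656 = β·δ·4810: β = 2656/(3689.025) ≈ 0.720.

β ≈ 0.720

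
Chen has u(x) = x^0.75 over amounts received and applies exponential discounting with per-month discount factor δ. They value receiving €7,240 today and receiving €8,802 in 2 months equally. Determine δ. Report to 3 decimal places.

δ ≈ 0.929

Indifference means u(7240) = δ^2 · u(8802), so δ^2 = u(7240)/u(8802).
With u(x) = x^0.75: δ^2 = 7240^0.75/8802^0.75 = (7240/8802)^0.75 = 0.86371.
So δ = 0.86371^(1/2) ≈ 0.929.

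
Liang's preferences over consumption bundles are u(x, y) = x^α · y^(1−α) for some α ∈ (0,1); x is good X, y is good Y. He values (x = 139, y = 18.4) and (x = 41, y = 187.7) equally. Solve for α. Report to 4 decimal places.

α ≈ 0.6554

The Cobb–Douglas utilities coincide, so 139^α·18.4^(1−α) = 41^α·187.7^(1−α).
(139/41)^α = (187.7/18.4)^(1−α); take logs: α·ln(139/41) = (1−α)·ln(187.7/18.4), i.e. α·1.2209019 = (1−α)·2.3224943.
So α/(1−α) = (2.3224943)/(1.2209019) = 1.9022776, and α = 1.9022776/2.9022776 ≈ 0.6554.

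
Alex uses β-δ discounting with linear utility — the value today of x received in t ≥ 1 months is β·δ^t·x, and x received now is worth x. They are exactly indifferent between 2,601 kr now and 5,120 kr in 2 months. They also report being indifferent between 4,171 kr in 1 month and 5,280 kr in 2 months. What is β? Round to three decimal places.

β ≈ 0.814

From the later pair, β·δ^1·4171 = β·δ^2·5280; dividing through, δ = 4171/5280 = 0.78996.
The first indifference: 2601 = β·δ^2·5120, so β = 2601/(δ^2·5120) = 2601/(0.62404·5120) ≈ 0.814.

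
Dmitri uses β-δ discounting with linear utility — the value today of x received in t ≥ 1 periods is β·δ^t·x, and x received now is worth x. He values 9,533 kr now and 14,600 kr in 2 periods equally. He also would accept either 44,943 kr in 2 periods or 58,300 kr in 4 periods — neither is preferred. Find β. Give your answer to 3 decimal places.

From the later pair, β·δ^2·44943 = β·δ^4·58300; dividing through, δ^2 = 44943/58300 = 0.77089, so δ = 0.87800.
Now use the now-vs-future pair: 9533 = β·δ^2·14600 gives β = 9533/(0.77089·14600) ≈ 0.847.

β ≈ 0.847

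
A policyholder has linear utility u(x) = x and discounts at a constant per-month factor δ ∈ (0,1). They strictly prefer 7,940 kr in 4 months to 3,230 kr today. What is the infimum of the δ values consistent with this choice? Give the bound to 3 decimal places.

δ > 0.799

Under u(x) = x this choice says 3230 < δ^4·7940.
So δ^4 > 3230/7940 = 0.40680; taking the 4th root of both positive sides preserves the inequality.
δ > (3230/7940)^(1/4) ≈ 0.799.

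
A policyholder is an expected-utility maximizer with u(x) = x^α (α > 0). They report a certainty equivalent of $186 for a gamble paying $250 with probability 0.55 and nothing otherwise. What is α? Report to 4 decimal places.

EU(lottery) = 0.55·250^α + 0.45·0 = 0.55·250^α.
Equating: 186^α = 0.55·250^α, i.e. 0.7440^α = 0.55.
α = ln(0.55) / ln(186/250) = -0.5978370/-0.2957142 ≈ 2.0217.

α ≈ 2.0217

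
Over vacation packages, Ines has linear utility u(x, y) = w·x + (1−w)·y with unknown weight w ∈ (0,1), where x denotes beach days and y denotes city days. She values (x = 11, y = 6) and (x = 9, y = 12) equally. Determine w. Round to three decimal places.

u(11,6) = u(9,12) means w·11 + (1−w)·6 = w·9 + (1−w)·12.
Rearranging, 2·w − 6·(1−w) = 0.
So w/(1−w) = 6/2 = 3.0000, giving w = 6/(2+6) = 0.750.

w = 0.750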